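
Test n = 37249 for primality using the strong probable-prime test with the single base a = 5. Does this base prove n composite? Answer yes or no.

n − 1 = 37248 = 2^7 · 291, so s = 7 and d = 291.
Repeated squaring mod 37249: 5^1 ≡ 5, 5^2 ≡ 25, 5^4 ≡ 625, 5^8 ≡ 18135, 5^16 ≡ 6804, 5^32 ≡ 31158, 5^64 ≡ 277, 5^128 ≡ 2231, 5^256 ≡ 23244.
291 = 256 + 32 + 2 + 1, so 5^291 ≡ 23244·31158·25·5 ≡ 9139 (mod 37249).
x_0 = 5^291 mod 37249 = 9139.
x_0 is neither 1 nor 37248, so continue squaring.
x_1 = 9139^2 mod 37249 = 9063.
x_2 = 9063^2 mod 37249 = 3924.
x_3 = 3924^2 mod 37249 = 13939.
x_4 = 13939^2 mod 37249 = 4937.
x_5 = 4937^2 mod 37249 = 13123.
x_6 = 13123^2 mod 37249 = 11002.
Reached i = s−1 = 6 without hitting −1: 5 is a Miller–Rabin witness and 37249 is composite.

yes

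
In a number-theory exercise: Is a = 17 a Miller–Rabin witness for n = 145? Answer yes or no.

n − 1 = 144 = 2^4 · 9, so s = 4 and d = 9.
x_0 = 17^9 mod 145 = 17.
x_0 is neither 1 nor 144, so continue squaring.
x_1 = 17^2 mod 145 = 144.
x_1 ≡ −1, so 17 is not a witness.

no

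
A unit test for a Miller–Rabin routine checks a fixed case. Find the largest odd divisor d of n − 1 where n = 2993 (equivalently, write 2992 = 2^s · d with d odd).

187

Halving: 2992 → 1496 → 748 → 374 → 187; 187 is odd.
So 2992 = 2^4 · 187.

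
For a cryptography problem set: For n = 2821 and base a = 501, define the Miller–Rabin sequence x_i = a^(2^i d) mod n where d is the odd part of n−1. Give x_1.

1520

n − 1 = 2820 = 2^2 · 705, so s = 2 and d = 705.
By repeated squaring, 501^705 ≡ 1737 (mod 2821).
x_0 = 1737.
x_1 = 1737^2 mod 2821 = 1520.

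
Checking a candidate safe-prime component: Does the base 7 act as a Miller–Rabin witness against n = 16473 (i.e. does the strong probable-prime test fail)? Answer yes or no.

n − 1 = 16472 = 2^3 · 2059, so s = 3 and d = 2059.
x_0 = 7^2059 mod 16473 = 7018.
x_0 is neither 1 nor 16472, so continue squaring.
x_1 = 7018^2 mod 16473 = 14527.
x_2 = 14527^2 mod 16473 = 14599.
Reached i = s−1 = 2 without hitting −1: 7 is a Miller–Rabin witness and 16473 is composite.

yes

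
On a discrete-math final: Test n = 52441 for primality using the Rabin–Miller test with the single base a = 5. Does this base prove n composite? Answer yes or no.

n − 1 = 52440 = 2^3 · 6555, so s = 3 and d = 6555.
Repeated squaring mod 52441: 5^1 ≡ 5, 5^2 ≡ 25, 5^4 ≡ 625, 5^8 ≡ 23538, 5^16 ≡ 50720, 5^32 ≡ 25145, 5^64 ≡ 42329, 5^128 ≡ 45035, 5^256 ≡ 47991, 5^512 ≡ 32243, 5^1024 ≡ 20665, 5^2048 ≡ 15162, 5^4096 ≡ 37341.
6555 = 4096 + 2048 + 256 + 128 + 16 + 8 + 2 + 1, so 5^6555 ≡ 37341·15162·47991·45035·50720·23538·25·5 ≡ 20609 (mod 52441).
x_0 = 5^6555 mod 52441 = 20609.
x_0 is neither 1 nor 52440, so continue squaring.
x_1 = 20609^2 mod 52441 = 11222.
x_2 = 11222^2 mod 52441 = 22443.
Reached i = s−1 = 2 without hitting −1: 5 is a Miller–Rabin witness and 52441 is composite.

yes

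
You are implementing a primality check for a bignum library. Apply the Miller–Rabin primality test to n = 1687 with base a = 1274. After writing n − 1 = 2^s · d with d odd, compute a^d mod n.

n − 1 = 1686 = 2^1 · 843, so s = 1 and d = 843.
1274^843 mod 1687 = 938.

938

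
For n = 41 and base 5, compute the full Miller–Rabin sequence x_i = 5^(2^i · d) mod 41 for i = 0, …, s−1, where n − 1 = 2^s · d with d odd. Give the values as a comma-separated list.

9, 40, 1

n − 1 = 40 = 2^3 · 5, so s = 3 and d = 5.
x_0 = 5^5 mod 41 = 9.
x_1 = 9^2 mod 41 = 40.
x_2 = 40^2 mod 41 = 1.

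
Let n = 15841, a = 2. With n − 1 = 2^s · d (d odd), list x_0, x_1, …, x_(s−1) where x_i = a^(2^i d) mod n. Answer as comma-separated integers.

n − 1 = 15840 = 2^5 · 495, so s = 5 and d = 495.
x_0 = 2^495 mod 15841 = 1.
x_1 = 1^2 mod 15841 = 1.
x_2 = 1^2 mod 15841 = 1.
x_3 = 1^2 mod 15841 = 1.
x_4 = 1^2 mod 15841 = 1.

1, 1, 1, 1, 1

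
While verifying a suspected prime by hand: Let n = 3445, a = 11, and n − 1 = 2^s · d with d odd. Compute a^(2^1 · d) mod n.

831

n − 1 = 3444 = 2^2 · 861, so s = 2 and d = 861.
Repeated squaring mod 3445: 11^1 ≡ 11, 11^2 ≡ 121, 11^4 ≡ 861, 11^8 ≡ 646, 11^16 ≡ 471, 11^32 ≡ 1361, 11^64 ≡ 2356, 11^128 ≡ 841, 11^256 ≡ 1056, 11^512 ≡ 2401.
861 = 512 + 256 + 64 + 16 + 8 + 4 + 1, so 11^861 ≡ 2401·1056·2356·471·646·861·11 ≡ 801 (mod 3445).
x_0 = 801.
x_1 = 801^2 mod 3445 = 831.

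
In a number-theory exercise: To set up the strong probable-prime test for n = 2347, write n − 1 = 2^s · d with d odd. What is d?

1173

Halving: 2346 → 1173; 1173 is odd.
So 2346 = 2^1 · 1173.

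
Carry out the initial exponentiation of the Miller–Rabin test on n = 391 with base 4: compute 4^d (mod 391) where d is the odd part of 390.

285

n − 1 = 390 = 2^1 · 195, so s = 1 and d = 195.
Repeated squaring mod 391: 4^1 ≡ 4, 4^2 ≡ 16, 4^4 ≡ 256, 4^8 ≡ 239, 4^16 ≡ 35, 4^32 ≡ 52, 4^64 ≡ 358, 4^128 ≡ 307.
195 = 128 + 64 + 2 + 1, so 4^195 ≡ 307·358·16·4 ≡ 285 (mod 391).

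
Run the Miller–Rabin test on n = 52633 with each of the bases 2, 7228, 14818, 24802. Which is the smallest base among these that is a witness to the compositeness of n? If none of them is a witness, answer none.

none

n − 1 = 52632 = 2^3 · 6579, so s = 3 and d = 6579.
Base 2: x_0 = 2^6579 mod 52633 = 1. x_0 = 1, so 2 is not a witness.
Base 7228: x_0 = 7228^6579 mod 52633 = 1. x_0 = 1, so 7228 is not a witness.
Base 14818: x_0 = 14818^6579 mod 52633 = 52632. x_0 = 52632 ≡ −1, so 14818 is not a witness.
Base 24802: x_0 = 24802^6579 mod 52633 = 1. x_0 = 1, so 24802 is not a witness.
No listed base is a witness for 52633.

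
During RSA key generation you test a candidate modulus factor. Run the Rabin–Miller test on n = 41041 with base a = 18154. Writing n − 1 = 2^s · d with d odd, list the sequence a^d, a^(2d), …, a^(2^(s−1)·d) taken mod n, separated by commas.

8273, 27182, 1, 1

n − 1 = 41040 = 2^4 · 2565, so s = 4 and d = 2565.
x_0 = 18154^2565 mod 41041 = 8273.
x_1 = 8273^2 mod 41041 = 27182.
x_2 = 27182^2 mod 41041 = 1.
x_3 = 1^2 mod 41041 = 1.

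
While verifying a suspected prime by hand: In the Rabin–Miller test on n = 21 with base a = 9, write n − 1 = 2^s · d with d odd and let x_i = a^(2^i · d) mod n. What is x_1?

9

n − 1 = 20 = 2^2 · 5, so s = 2 and d = 5.
Repeated squaring mod 21: 9^1 ≡ 9, 9^2 ≡ 18, 9^4 ≡ 9.
5 = 4 + 1, so 9^5 ≡ 9·9 ≡ 18 (mod 21).
x_0 = 18.
x_1 = 18^2 mod 21 = 9.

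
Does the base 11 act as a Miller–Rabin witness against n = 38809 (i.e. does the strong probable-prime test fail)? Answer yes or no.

n − 1 = 38808 = 2^3 · 4851, so s = 3 and d = 4851.
x_0 = 11^4851 mod 38809 = 37838.
x_0 is neither 1 nor 38808, so continue squaring.
x_1 = 37838^2 mod 38809 = 11425.
x_2 = 11425^2 mod 38809 = 15958.
Reached i = s−1 = 2 without hitting −1: 11 is a Miller–Rabin witness and 38809 is composite.

yes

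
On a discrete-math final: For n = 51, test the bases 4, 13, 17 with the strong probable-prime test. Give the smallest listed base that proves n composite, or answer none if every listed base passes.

4

n − 1 = 50 = 2^1 · 25, so s = 1 and d = 25.
Base 4: x_0 = 4^25 mod 51 = 4. x_0 ∉ {1, 50} and s = 1, so 4 is a Miller–Rabin witness and 51 is composite.
Base 13: x_0 = 13^25 mod 51 = 13. x_0 ∉ {1, 50} and s = 1, so 13 is a Miller–Rabin witness and 51 is composite.
Base 17: x_0 = 17^25 mod 51 = 17. x_0 ∉ {1, 50} and s = 1, so 17 is a Miller–Rabin witness and 51 is composite.
The smallest witness among the given bases is 4.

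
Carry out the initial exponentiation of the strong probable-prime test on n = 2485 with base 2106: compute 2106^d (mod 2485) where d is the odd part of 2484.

1546

n − 1 = 2484 = 2^2 · 621, so s = 2 and d = 621.
2106^621 mod 2485 = 1546.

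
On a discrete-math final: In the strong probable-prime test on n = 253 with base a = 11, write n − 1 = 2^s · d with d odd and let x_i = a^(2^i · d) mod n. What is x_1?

110

n − 1 = 252 = 2^2 · 63, so s = 2 and d = 63.
x_0 = 11^63 mod 253 = 176.
x_1 = 176^2 mod 253 = 110.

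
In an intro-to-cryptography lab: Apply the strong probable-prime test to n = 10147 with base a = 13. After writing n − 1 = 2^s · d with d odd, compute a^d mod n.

n − 1 = 10146 = 2^1 · 5073, so s = 1 and d = 5073.
13^5073 mod 10147 = 4286.

4286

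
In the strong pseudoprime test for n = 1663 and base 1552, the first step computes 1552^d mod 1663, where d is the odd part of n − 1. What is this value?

1662

n − 1 = 1662 = 2^1 · 831, so s = 1 and d = 831.
1552^831 mod 1663 = 1662.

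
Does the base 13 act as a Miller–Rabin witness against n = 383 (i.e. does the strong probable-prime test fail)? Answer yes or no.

n − 1 = 382 = 2^1 · 191, so s = 1 and d = 191.
x_0 = 13^191 mod 383 = 382.
x_0 = 382 ≡ −1, so 13 is not a witness.

no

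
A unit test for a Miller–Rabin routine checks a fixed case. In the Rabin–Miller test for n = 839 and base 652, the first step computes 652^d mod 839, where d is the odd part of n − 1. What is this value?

n − 1 = 838 = 2^1 · 419, so s = 1 and d = 419.
652^419 mod 839 = 838.

838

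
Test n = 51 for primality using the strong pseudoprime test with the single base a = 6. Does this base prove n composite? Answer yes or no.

n − 1 = 50 = 2^1 · 25, so s = 1 and d = 25.
x_0 = 6^25 mod 51 = 45.
x_0 ∉ {1, 50} and s = 1, so 6 is a Miller–Rabin witness and 51 is composite.

yes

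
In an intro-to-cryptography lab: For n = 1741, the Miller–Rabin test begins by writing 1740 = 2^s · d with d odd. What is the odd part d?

Halving: 1740 → 870 → 435; 435 is odd.
So 1740 = 2^2 · 435.

435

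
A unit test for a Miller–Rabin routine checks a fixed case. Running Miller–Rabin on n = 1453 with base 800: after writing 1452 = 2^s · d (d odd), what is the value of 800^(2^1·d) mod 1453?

1452

n − 1 = 1452 = 2^2 · 363, so s = 2 and d = 363.
Repeated squaring mod 1453: 800^1 ≡ 800, 800^2 ≡ 680, 800^4 ≡ 346, 800^8 ≡ 570, 800^16 ≡ 881, 800^32 ≡ 259, 800^64 ≡ 243, 800^128 ≡ 929, 800^256 ≡ 1412.
363 = 256 + 64 + 32 + 8 + 2 + 1, so 800^363 ≡ 1412·243·259·570·680·800 ≡ 956 (mod 1453).
x_0 = 956.
x_1 = 956^2 mod 1453 = 1452.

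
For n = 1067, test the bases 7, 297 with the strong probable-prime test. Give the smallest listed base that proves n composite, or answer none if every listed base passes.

7

n − 1 = 1066 = 2^1 · 533, so s = 1 and d = 533.
Base 7: x_0 = 7^533 mod 1067 = 750. x_0 ∉ {1, 1066} and s = 1, so 7 is a Miller–Rabin witness and 1067 is composite.
Base 297: x_0 = 297^533 mod 1067 = 792. x_0 ∉ {1, 1066} and s = 1, so 297 is a Miller–Rabin witness and 1067 is composite.
The smallest witness among the given bases is 7.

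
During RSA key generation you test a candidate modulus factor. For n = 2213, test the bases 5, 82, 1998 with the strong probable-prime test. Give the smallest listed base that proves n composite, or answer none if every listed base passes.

n − 1 = 2212 = 2^2 · 553, so s = 2 and d = 553.
Base 5: x_0 = 5^553 mod 2213 = 1083. x_0 is neither 1 nor 2212, so continue squaring. x_1 = 1083^2 mod 2213 = 2212. x_1 ≡ −1, so 5 is not a witness.
Base 82: x_0 = 82^553 mod 2213 = 1083. x_0 is neither 1 nor 2212, so continue squaring. x_1 = 1083^2 mod 2213 = 2212. x_1 ≡ −1, so 82 is not a witness.
Base 1998: x_0 = 1998^553 mod 2213 = 2212. x_0 = 2212 ≡ −1, so 1998 is not a witness.
No listed base is a witness for 2213.

none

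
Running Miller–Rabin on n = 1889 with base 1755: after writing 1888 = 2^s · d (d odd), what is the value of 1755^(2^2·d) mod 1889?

85

n − 1 = 1888 = 2^5 · 59, so s = 5 and d = 59.
Repeated squaring mod 1889: 1755^1 ≡ 1755, 1755^2 ≡ 955, 1755^4 ≡ 1527, 1755^8 ≡ 703, 1755^16 ≡ 1180, 1755^32 ≡ 207.
59 = 32 + 16 + 8 + 2 + 1, so 1755^59 ≡ 207·1180·703·955·1755 ≡ 294 (mod 1889).
x_0 = 294.
x_1 = 294^2 mod 1889 = 1431.
x_2 = 1431^2 mod 1889 = 85.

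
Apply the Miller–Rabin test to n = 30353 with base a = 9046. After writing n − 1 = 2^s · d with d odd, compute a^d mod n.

n − 1 = 30352 = 2^4 · 1897, so s = 4 and d = 1897.
9046^1897 mod 30353 = 979.

979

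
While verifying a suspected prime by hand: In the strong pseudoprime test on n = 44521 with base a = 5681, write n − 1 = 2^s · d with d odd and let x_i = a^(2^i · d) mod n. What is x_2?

n − 1 = 44520 = 2^3 · 5565, so s = 3 and d = 5565.
x_0 = 5681^5565 mod 44521 = 19411.
x_1 = 19411^2 mod 44521 = 5698.
x_2 = 5698^2 mod 44521 = 11395.

11395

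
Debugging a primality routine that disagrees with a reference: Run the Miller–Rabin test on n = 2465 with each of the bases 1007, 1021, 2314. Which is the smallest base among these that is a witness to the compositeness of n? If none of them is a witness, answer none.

n − 1 = 2464 = 2^5 · 77, so s = 5 and d = 77.
Base 1007: x_0 = 1007^77 mod 2465 = 1177. x_0 is neither 1 nor 2464, so continue squaring. x_1 = 1177^2 mod 2465 = 2464. x_1 ≡ −1, so 1007 is not a witness.
Base 1021: x_0 = 1021^77 mod 2465 = 86. x_0 is neither 1 nor 2464, so continue squaring. x_1 = 86^2 mod 2465 = 1. x_1 = 1 but x_0 ≠ ±1, a nontrivial square root of 1 — 1021 is a witness and 2465 is composite.
Base 2314: x_0 = 2314^77 mod 2465 = 2089. x_0 is neither 1 nor 2464, so continue squaring. x_1 = 2089^2 mod 2465 = 871. x_2 = 871^2 mod 2465 = 1886. x_3 = 1886^2 mod 2465 = 1. x_3 = 1 but x_2 ≠ ±1, a nontrivial square root of 1 — 2314 is a witness and 2465 is composite.
The smallest witness among the given bases is 1021.

1021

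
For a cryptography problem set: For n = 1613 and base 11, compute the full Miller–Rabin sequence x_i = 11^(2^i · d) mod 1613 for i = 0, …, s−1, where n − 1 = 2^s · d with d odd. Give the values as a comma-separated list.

n − 1 = 1612 = 2^2 · 403, so s = 2 and d = 403.
x_0 = 11^403 mod 1613 = 127.
x_1 = 127^2 mod 1613 = 1612.

127, 1612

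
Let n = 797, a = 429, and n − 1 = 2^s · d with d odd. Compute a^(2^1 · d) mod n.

796

n − 1 = 796 = 2^2 · 199, so s = 2 and d = 199.
Repeated squaring mod 797: 429^1 ≡ 429, 429^2 ≡ 731, 429^4 ≡ 371, 429^8 ≡ 557, 429^16 ≡ 216, 429^32 ≡ 430, 429^64 ≡ 793, 429^128 ≡ 16.
199 = 128 + 64 + 4 + 2 + 1, so 429^199 ≡ 16·793·371·731·429 ≡ 582 (mod 797).
x_0 = 582.
x_1 = 582^2 mod 797 = 796.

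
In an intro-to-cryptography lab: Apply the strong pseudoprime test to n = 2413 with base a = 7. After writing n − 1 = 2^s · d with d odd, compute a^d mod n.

n − 1 = 2412 = 2^2 · 603, so s = 2 and d = 603.
By repeated squaring, 7^603 ≡ 476 (mod 2413).

476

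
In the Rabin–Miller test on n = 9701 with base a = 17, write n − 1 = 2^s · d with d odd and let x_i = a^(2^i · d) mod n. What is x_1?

1778

n − 1 = 9700 = 2^2 · 2425, so s = 2 and d = 2425.
x_0 = 17^2425 mod 9701 = 4668.
x_1 = 4668^2 mod 9701 = 1778.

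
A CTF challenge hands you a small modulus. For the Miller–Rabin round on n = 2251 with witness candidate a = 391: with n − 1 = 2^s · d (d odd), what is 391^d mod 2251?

2250

n − 1 = 2250 = 2^1 · 1125, so s = 1 and d = 1125.
Repeated squaring mod 2251: 391^1 ≡ 391, 391^2 ≡ 2064, 391^4 ≡ 1204, 391^8 ≡ 2223, 391^16 ≡ 784, 391^32 ≡ 133, 391^64 ≡ 1932, 391^128 ≡ 466, 391^256 ≡ 1060, 391^512 ≡ 351, 391^1024 ≡ 1647.
1125 = 1024 + 64 + 32 + 4 + 1, so 391^1125 ≡ 1647·1932·133·1204·391 ≡ 2250 (mod 2251).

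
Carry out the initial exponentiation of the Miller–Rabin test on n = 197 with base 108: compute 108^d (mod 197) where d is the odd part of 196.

183

n − 1 = 196 = 2^2 · 49, so s = 2 and d = 49.
108^49 mod 197 = 183.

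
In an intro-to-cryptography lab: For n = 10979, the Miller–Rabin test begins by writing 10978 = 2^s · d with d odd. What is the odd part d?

Halving: 10978 → 5489; 5489 is odd.
So 10978 = 2^1 · 5489.

5489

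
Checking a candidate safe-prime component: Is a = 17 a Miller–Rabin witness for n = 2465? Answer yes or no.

yes

n − 1 = 2464 = 2^5 · 77, so s = 5 and d = 77.
x_0 = 17^77 mod 2465 = 17.
x_0 is neither 1 nor 2464, so continue squaring.
x_1 = 17^2 mod 2465 = 289.
x_2 = 289^2 mod 2465 = 2176.
x_3 = 2176^2 mod 2465 = 2176.
x_4 = 2176^2 mod 2465 = 2176.
Reached i = s−1 = 4 without hitting −1: 17 is a Miller–Rabin witness and 2465 is composite.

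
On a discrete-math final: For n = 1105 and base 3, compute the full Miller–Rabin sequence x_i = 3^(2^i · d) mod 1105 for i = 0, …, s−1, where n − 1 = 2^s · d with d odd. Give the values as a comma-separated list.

1093, 144, 846, 781

n − 1 = 1104 = 2^4 · 69, so s = 4 and d = 69.
x_0 = 3^69 mod 1105 = 1093.
x_1 = 1093^2 mod 1105 = 144.
x_2 = 144^2 mod 1105 = 846.
x_3 = 846^2 mod 1105 = 781.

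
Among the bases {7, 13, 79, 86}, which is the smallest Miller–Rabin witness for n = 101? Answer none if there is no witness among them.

n − 1 = 100 = 2^2 · 25, so s = 2 and d = 25.
Base 7: x_0 = 7^25 mod 101 = 10. x_0 is neither 1 nor 100, so continue squaring. x_1 = 10^2 mod 101 = 100. x_1 ≡ −1, so 7 is not a witness.
Base 13: x_0 = 13^25 mod 101 = 100. x_0 = 100 ≡ −1, so 13 is not a witness.
Base 79: x_0 = 79^25 mod 101 = 1. x_0 = 1, so 79 is not a witness.
Base 86: x_0 = 86^25 mod 101 = 91. x_0 is neither 1 nor 100, so continue squaring. x_1 = 91^2 mod 101 = 100. x_1 ≡ −1, so 86 is not a witness.
No listed base is a witness for 101.

none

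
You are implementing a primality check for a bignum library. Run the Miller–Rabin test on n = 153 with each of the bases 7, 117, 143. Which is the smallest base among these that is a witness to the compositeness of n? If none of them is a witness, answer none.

7

n − 1 = 152 = 2^3 · 19, so s = 3 and d = 19.
Base 7: x_0 = 7^19 mod 153 = 88. x_0 is neither 1 nor 152, so continue squaring. x_1 = 88^2 mod 153 = 94. x_2 = 94^2 mod 153 = 115. Reached i = s−1 = 2 without hitting −1: 7 is a Miller–Rabin witness and 153 is composite.
Base 117: x_0 = 117^19 mod 153 = 9. x_0 is neither 1 nor 152, so continue squaring. x_1 = 9^2 mod 153 = 81. x_2 = 81^2 mod 153 = 135. Reached i = s−1 = 2 without hitting −1: 117 is a Miller–Rabin witness and 153 is composite.
Base 143: x_0 = 143^19 mod 153 = 71. x_0 is neither 1 nor 152, so continue squaring. x_1 = 71^2 mod 153 = 145. x_2 = 145^2 mod 153 = 64. Reached i = s−1 = 2 without hitting −1: 143 is a Miller–Rabin witness and 153 is composite.
The smallest witness among the given bases is 7.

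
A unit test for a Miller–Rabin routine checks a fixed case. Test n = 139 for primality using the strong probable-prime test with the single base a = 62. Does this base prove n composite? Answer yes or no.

no

n − 1 = 138 = 2^1 · 69, so s = 1 and d = 69.
By repeated squaring, 62^69 ≡ 138 (mod 139).
x_0 = 62^69 mod 139 = 138.
x_0 = 138 ≡ −1, so 62 is not a witness.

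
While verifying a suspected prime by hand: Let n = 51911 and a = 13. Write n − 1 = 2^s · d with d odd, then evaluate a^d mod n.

51043

n − 1 = 51910 = 2^1 · 25955, so s = 1 and d = 25955.
Repeated squaring mod 51911: 13^1 ≡ 13, 13^2 ≡ 169, 13^4 ≡ 28561, 13^8 ≡ 1267, 13^16 ≡ 47959, 13^32 ≡ 45004, 13^64 ≡ 440, 13^128 ≡ 37867, 13^256 ≡ 24047, 13^512 ≡ 21580, 13^1024 ≡ 2819, 13^2048 ≡ 4378, 13^4096 ≡ 11725, 13^8192 ≡ 15297, 13^16384 ≡ 35332.
25955 = 16384 + 8192 + 1024 + 256 + 64 + 32 + 2 + 1, so 13^25955 ≡ 35332·15297·2819·24047·440·45004·169·13 ≡ 51043 (mod 51911).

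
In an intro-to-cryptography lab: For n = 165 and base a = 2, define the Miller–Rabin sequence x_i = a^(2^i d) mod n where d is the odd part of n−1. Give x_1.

4

n − 1 = 164 = 2^2 · 41, so s = 2 and d = 41.
By repeated squaring, 2^41 ≡ 2 (mod 165).
x_0 = 2.
x_1 = 2^2 mod 165 = 4.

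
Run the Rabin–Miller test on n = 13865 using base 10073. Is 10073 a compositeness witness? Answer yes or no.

yes

n − 1 = 13864 = 2^3 · 1733, so s = 3 and d = 1733.
x_0 = 10073^1733 mod 13865 = 13218.
x_0 is neither 1 nor 13864, so continue squaring.
x_1 = 13218^2 mod 13865 = 2659.
x_2 = 2659^2 mod 13865 = 12996.
Reached i = s−1 = 2 without hitting −1: 10073 is a Miller–Rabin witness and 13865 is composite.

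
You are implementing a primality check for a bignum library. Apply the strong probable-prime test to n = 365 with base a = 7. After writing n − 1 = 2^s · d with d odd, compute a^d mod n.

43

n − 1 = 364 = 2^2 · 91, so s = 2 and d = 91.
7^91 mod 365 = 43.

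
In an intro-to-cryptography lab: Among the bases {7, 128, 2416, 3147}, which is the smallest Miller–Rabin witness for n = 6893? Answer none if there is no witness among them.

7

n − 1 = 6892 = 2^2 · 1723, so s = 2 and d = 1723.
Base 7: x_0 = 7^1723 mod 6893 = 3849. x_0 is neither 1 nor 6892, so continue squaring. x_1 = 3849^2 mod 6893 = 1744. Reached i = s−1 = 1 without hitting −1: 7 is a Miller–Rabin witness and 6893 is composite.
Base 128: x_0 = 128^1723 mod 6893 = 3601. x_0 is neither 1 nor 6892, so continue squaring. x_1 = 3601^2 mod 6893 = 1468. Reached i = s−1 = 1 without hitting −1: 128 is a Miller–Rabin witness and 6893 is composite.
Base 2416: x_0 = 2416^1723 mod 6893 = 4537. x_0 is neither 1 nor 6892, so continue squaring. x_1 = 4537^2 mod 6893 = 1871. Reached i = s−1 = 1 without hitting −1: 2416 is a Miller–Rabin witness and 6893 is composite.
Base 3147: x_0 = 3147^1723 mod 6893 = 5128. x_0 is neither 1 nor 6892, so continue squaring. x_1 = 5128^2 mod 6893 = 6482. Reached i = s−1 = 1 without hitting −1: 3147 is a Miller–Rabin witness and 6893 is composite.
The smallest witness among the given bases is 7.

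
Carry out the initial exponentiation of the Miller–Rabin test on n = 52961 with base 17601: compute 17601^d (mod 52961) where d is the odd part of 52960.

39399

n − 1 = 52960 = 2^5 · 1655, so s = 5 and d = 1655.
By repeated squaring, 17601^1655 ≡ 39399 (mod 52961).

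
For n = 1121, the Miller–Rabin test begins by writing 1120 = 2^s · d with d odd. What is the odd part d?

35

Halving: 1120 → 560 → 280 → 140 → 70 → 35; 35 is odd.
So 1120 = 2^5 · 35.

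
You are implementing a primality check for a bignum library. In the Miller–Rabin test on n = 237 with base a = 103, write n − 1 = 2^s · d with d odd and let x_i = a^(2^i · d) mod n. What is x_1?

n − 1 = 236 = 2^2 · 59, so s = 2 and d = 59.
Repeated squaring mod 237: 103^1 ≡ 103, 103^2 ≡ 181, 103^4 ≡ 55, 103^8 ≡ 181, 103^16 ≡ 55, 103^32 ≡ 181.
59 = 32 + 16 + 8 + 2 + 1, so 103^59 ≡ 181·55·181·181·103 ≡ 214 (mod 237).
x_0 = 214.
x_1 = 214^2 mod 237 = 55.

55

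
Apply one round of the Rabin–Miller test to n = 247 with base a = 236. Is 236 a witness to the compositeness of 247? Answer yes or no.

yes

n − 1 = 246 = 2^1 · 123, so s = 1 and d = 123.
x_0 = 236^123 mod 247 = 151.
x_0 ∉ {1, 246} and s = 1, so 236 is a Miller–Rabin witness and 247 is composite.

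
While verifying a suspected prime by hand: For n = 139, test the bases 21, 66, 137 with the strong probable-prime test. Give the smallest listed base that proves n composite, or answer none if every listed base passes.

n − 1 = 138 = 2^1 · 69, so s = 1 and d = 69.
Base 21: x_0 = 21^69 mod 139 = 138. x_0 = 138 ≡ −1, so 21 is not a witness.
Base 66: x_0 = 66^69 mod 139 = 1. x_0 = 1, so 66 is not a witness.
Base 137: x_0 = 137^69 mod 139 = 1. x_0 = 1, so 137 is not a witness.
No listed base is a witness for 139.

none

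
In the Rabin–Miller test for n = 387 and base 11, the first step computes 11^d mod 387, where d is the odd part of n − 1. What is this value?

n − 1 = 386 = 2^1 · 193, so s = 1 and d = 193.
By repeated squaring, 11^193 ≡ 236 (mod 387).

236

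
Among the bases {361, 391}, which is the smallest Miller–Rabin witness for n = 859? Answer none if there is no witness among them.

none

n − 1 = 858 = 2^1 · 429, so s = 1 and d = 429.
Base 361: x_0 = 361^429 mod 859 = 1. x_0 = 1, so 361 is not a witness.
Base 391: x_0 = 391^429 mod 859 = 858. x_0 = 858 ≡ −1, so 391 is not a witness.
No listed base is a witness for 859.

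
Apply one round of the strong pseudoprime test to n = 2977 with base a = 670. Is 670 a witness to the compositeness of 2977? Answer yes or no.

yes

n − 1 = 2976 = 2^5 · 93, so s = 5 and d = 93.
Repeated squaring mod 2977: 670^1 ≡ 670, 670^2 ≡ 2350, 670^4 ≡ 165, 670^8 ≡ 432, 670^16 ≡ 2050, 670^32 ≡ 1953, 670^64 ≡ 672.
93 = 64 + 16 + 8 + 4 + 1, so 670^93 ≡ 672·2050·432·165·670 ≡ 645 (mod 2977).
x_0 = 670^93 mod 2977 = 645.
x_0 is neither 1 nor 2976, so continue squaring.
x_1 = 645^2 mod 2977 = 2222.
x_2 = 2222^2 mod 2977 = 1418.
x_3 = 1418^2 mod 2977 = 1249.
x_4 = 1249^2 mod 2977 = 53.
Reached i = s−1 = 4 without hitting −1: 670 is a Miller–Rabin witness and 2977 is composite.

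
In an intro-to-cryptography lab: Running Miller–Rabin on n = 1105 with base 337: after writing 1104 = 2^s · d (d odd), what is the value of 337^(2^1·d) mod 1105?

n − 1 = 1104 = 2^4 · 69, so s = 4 and d = 69.
Repeated squaring mod 1105: 337^1 ≡ 337, 337^2 ≡ 859, 337^4 ≡ 846, 337^8 ≡ 781, 337^16 ≡ 1, 337^32 ≡ 1, 337^64 ≡ 1.
69 = 64 + 4 + 1, so 337^69 ≡ 1·846·337 ≡ 12 (mod 1105).
x_0 = 12.
x_1 = 12^2 mod 1105 = 144.

144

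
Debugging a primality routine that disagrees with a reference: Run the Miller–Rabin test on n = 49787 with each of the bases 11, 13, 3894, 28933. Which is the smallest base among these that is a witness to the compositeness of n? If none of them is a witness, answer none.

n − 1 = 49786 = 2^1 · 24893, so s = 1 and d = 24893.
Base 11: x_0 = 11^24893 mod 49787 = 49786. x_0 = 49786 ≡ −1, so 11 is not a witness.
Base 13: x_0 = 13^24893 mod 49787 = 1. x_0 = 1, so 13 is not a witness.
Base 3894: x_0 = 3894^24893 mod 49787 = 1. x_0 = 1, so 3894 is not a witness.
Base 28933: x_0 = 28933^24893 mod 49787 = 49786. x_0 = 49786 ≡ −1, so 28933 is not a witness.
No listed base is a witness for 49787.

none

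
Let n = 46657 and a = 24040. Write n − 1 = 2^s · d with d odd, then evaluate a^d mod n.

39404

n − 1 = 46656 = 2^6 · 729, so s = 6 and d = 729.
Repeated squaring mod 46657: 24040^1 ≡ 24040, 24040^2 ≡ 27998, 24040^4 ≡ 3747, 24040^8 ≡ 42909, 24040^16 ≡ 3747, 24040^32 ≡ 42909, 24040^64 ≡ 3747, 24040^128 ≡ 42909, 24040^256 ≡ 3747, 24040^512 ≡ 42909.
729 = 512 + 128 + 64 + 16 + 8 + 1, so 24040^729 ≡ 42909·42909·3747·3747·42909·24040 ≡ 39404 (mod 46657).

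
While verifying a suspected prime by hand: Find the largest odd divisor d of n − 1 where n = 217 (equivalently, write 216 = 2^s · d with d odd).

27

Halving: 216 → 108 → 54 → 27; 27 is odd.
So 216 = 2^3 · 27.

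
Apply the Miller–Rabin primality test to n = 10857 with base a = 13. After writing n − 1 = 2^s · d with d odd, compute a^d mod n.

n − 1 = 10856 = 2^3 · 1357, so s = 3 and d = 1357.
13^1357 mod 10857 = 8224.

8224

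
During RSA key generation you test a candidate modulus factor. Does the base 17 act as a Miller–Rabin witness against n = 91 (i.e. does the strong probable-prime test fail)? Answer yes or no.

n − 1 = 90 = 2^1 · 45, so s = 1 and d = 45.
By repeated squaring, 17^45 ≡ 90 (mod 91).
x_0 = 17^45 mod 91 = 90.
x_0 = 90 ≡ −1, so 17 is not a witness.

no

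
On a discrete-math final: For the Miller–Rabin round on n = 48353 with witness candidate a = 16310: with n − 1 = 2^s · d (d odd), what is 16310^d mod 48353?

n − 1 = 48352 = 2^5 · 1511, so s = 5 and d = 1511.
16310^1511 mod 48353 = 1502.

1502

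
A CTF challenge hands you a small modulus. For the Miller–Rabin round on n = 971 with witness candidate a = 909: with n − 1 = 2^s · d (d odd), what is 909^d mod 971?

970

n − 1 = 970 = 2^1 · 485, so s = 1 and d = 485.
Repeated squaring mod 971: 909^1 ≡ 909, 909^2 ≡ 931, 909^4 ≡ 629, 909^8 ≡ 444, 909^16 ≡ 23, 909^32 ≡ 529, 909^64 ≡ 193, 909^128 ≡ 351, 909^256 ≡ 855.
485 = 256 + 128 + 64 + 32 + 4 + 1, so 909^485 ≡ 855·351·193·529·629·909 ≡ 970 (mod 971).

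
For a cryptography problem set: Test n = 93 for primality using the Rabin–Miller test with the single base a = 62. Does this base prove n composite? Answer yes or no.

n − 1 = 92 = 2^2 · 23, so s = 2 and d = 23.
By repeated squaring, 62^23 ≡ 62 (mod 93).
x_0 = 62^23 mod 93 = 62.
x_0 is neither 1 nor 92, so continue squaring.
x_1 = 62^2 mod 93 = 31.
Reached i = s−1 = 1 without hitting −1: 62 is a Miller–Rabin witness and 93 is composite.

yes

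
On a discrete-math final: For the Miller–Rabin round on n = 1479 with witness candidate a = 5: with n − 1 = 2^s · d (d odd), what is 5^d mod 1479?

941

n − 1 = 1478 = 2^1 · 739, so s = 1 and d = 739.
Repeated squaring mod 1479: 5^1 ≡ 5, 5^2 ≡ 25, 5^4 ≡ 625, 5^8 ≡ 169, 5^16 ≡ 460, 5^32 ≡ 103, 5^64 ≡ 256, 5^128 ≡ 460, 5^256 ≡ 103, 5^512 ≡ 256.
739 = 512 + 128 + 64 + 32 + 2 + 1, so 5^739 ≡ 256·460·256·103·25·5 ≡ 941 (mod 1479).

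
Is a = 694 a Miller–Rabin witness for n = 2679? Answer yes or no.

n − 1 = 2678 = 2^1 · 1339, so s = 1 and d = 1339.
Repeated squaring mod 2679: 694^1 ≡ 694, 694^2 ≡ 2095, 694^4 ≡ 823, 694^8 ≡ 2221, 694^16 ≡ 802, 694^32 ≡ 244, 694^64 ≡ 598, 694^128 ≡ 1297, 694^256 ≡ 2476, 694^512 ≡ 1024, 694^1024 ≡ 1087.
1339 = 1024 + 256 + 32 + 16 + 8 + 2 + 1, so 694^1339 ≡ 1087·2476·244·802·2221·2095·694 ≡ 2086 (mod 2679).
x_0 = 694^1339 mod 2679 = 2086.
x_0 ∉ {1, 2678} and s = 1, so 694 is a Miller–Rabin witness and 2679 is composite.

yes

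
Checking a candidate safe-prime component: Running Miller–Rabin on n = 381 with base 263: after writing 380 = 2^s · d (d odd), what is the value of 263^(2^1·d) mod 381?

n − 1 = 380 = 2^2 · 95, so s = 2 and d = 95.
x_0 = 263^95 mod 381 = 251.
x_1 = 251^2 mod 381 = 136.

136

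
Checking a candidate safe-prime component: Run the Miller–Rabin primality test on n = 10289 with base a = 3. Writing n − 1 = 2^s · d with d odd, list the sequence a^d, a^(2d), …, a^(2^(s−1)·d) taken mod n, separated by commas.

10172, 3400, 5453, 10288

n − 1 = 10288 = 2^4 · 643, so s = 4 and d = 643.
x_0 = 3^643 mod 10289 = 10172.
x_1 = 10172^2 mod 10289 = 3400.
x_2 = 3400^2 mod 10289 = 5453.
x_3 = 5453^2 mod 10289 = 10288.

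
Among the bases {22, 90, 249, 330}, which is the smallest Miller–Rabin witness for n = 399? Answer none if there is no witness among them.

22

n − 1 = 398 = 2^1 · 199, so s = 1 and d = 199.
Base 22: x_0 = 22^199 mod 399 = 22. x_0 ∉ {1, 398} and s = 1, so 22 is a Miller–Rabin witness and 399 is composite.
Base 90: x_0 = 90^199 mod 399 = 90. x_0 ∉ {1, 398} and s = 1, so 90 is a Miller–Rabin witness and 399 is composite.
Base 249: x_0 = 249^199 mod 399 = 249. x_0 ∉ {1, 398} and s = 1, so 249 is a Miller–Rabin witness and 399 is composite.
Base 330: x_0 = 330^199 mod 399 = 330. x_0 ∉ {1, 398} and s = 1, so 330 is a Miller–Rabin witness and 399 is composite.
The smallest witness among the given bases is 22.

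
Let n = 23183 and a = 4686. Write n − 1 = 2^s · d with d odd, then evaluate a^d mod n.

2961

n − 1 = 23182 = 2^1 · 11591, so s = 1 and d = 11591.
Repeated squaring mod 23183: 4686^1 ≡ 4686, 4686^2 ≡ 4295, 4686^4 ≡ 16540, 4686^8 ≡ 12200, 4686^16 ≡ 5140, 4686^32 ≡ 14163, 4686^64 ≡ 11253, 4686^128 ≡ 4463, 4686^256 ≡ 4172, 4686^512 ≡ 18334, 4686^1024 ≡ 5239, 4686^2048 ≡ 21632, 4686^4096 ≡ 17752, 4686^8192 ≡ 6985.
11591 = 8192 + 2048 + 1024 + 256 + 64 + 4 + 2 + 1, so 4686^11591 ≡ 6985·21632·5239·4172·11253·16540·4295·4686 ≡ 2961 (mod 23183).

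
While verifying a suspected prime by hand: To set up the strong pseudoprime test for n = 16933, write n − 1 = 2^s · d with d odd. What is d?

Halving: 16932 → 8466 → 4233; 4233 is odd.
So 16932 = 2^2 · 4233.

4233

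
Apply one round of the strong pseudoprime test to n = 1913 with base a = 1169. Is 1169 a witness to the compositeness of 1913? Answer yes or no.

n − 1 = 1912 = 2^3 · 239, so s = 3 and d = 239.
x_0 = 1169^239 mod 1913 = 712.
x_0 is neither 1 nor 1912, so continue squaring.
x_1 = 712^2 mod 1913 = 1912.
x_1 ≡ −1, so 1169 is not a witness.

no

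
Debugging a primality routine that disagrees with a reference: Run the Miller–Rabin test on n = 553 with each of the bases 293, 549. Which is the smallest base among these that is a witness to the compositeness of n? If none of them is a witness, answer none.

n − 1 = 552 = 2^3 · 69, so s = 3 and d = 69.
Base 293: x_0 = 293^69 mod 553 = 552. x_0 = 552 ≡ −1, so 293 is not a witness.
Base 549: x_0 = 549^69 mod 553 = 377. x_0 is neither 1 nor 552, so continue squaring. x_1 = 377^2 mod 553 = 8. x_2 = 8^2 mod 553 = 64. Reached i = s−1 = 2 without hitting −1: 549 is a Miller–Rabin witness and 553 is composite.
The smallest witness among the given bases is 549.

549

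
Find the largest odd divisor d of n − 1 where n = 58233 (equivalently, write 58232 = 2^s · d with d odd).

7279

Halving: 58232 → 29116 → 14558 → 7279; 7279 is odd.
So 58232 = 2^3 · 7279.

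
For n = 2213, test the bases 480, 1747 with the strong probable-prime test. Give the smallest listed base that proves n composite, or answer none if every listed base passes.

n − 1 = 2212 = 2^2 · 553, so s = 2 and d = 553.
Base 480: x_0 = 480^553 mod 2213 = 1083. x_0 is neither 1 nor 2212, so continue squaring. x_1 = 1083^2 mod 2213 = 2212. x_1 ≡ −1, so 480 is not a witness.
Base 1747: x_0 = 1747^553 mod 2213 = 1083. x_0 is neither 1 nor 2212, so continue squaring. x_1 = 1083^2 mod 2213 = 2212. x_1 ≡ −1, so 1747 is not a witness.
No listed base is a witness for 2213.

none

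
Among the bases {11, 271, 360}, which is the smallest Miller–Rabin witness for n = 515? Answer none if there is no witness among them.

11

n − 1 = 514 = 2^1 · 257, so s = 1 and d = 257.
Base 11: x_0 = 11^257 mod 515 = 291. x_0 ∉ {1, 514} and s = 1, so 11 is a Miller–Rabin witness and 515 is composite.
Base 271: x_0 = 271^257 mod 515 = 101. x_0 ∉ {1, 514} and s = 1, so 271 is a Miller–Rabin witness and 515 is composite.
Base 360: x_0 = 360^257 mod 515 = 180. x_0 ∉ {1, 514} and s = 1, so 360 is a Miller–Rabin witness and 515 is composite.
The smallest witness among the given bases is 11.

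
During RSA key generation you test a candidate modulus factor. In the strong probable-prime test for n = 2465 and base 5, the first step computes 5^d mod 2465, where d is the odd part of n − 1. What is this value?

2145

n − 1 = 2464 = 2^5 · 77, so s = 5 and d = 77.
5^77 mod 2465 = 2145.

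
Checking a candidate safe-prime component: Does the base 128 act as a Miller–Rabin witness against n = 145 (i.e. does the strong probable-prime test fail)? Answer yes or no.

n − 1 = 144 = 2^4 · 9, so s = 4 and d = 9.
x_0 = 128^9 mod 145 = 128.
x_0 is neither 1 nor 144, so continue squaring.
x_1 = 128^2 mod 145 = 144.
x_1 ≡ −1, so 128 is not a witness.

no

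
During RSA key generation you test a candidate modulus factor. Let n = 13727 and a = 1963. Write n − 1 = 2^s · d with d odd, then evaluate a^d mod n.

3631

n − 1 = 13726 = 2^1 · 6863, so s = 1 and d = 6863.
Repeated squaring mod 13727: 1963^1 ≡ 1963, 1963^2 ≡ 9809, 1963^4 ≡ 3938, 1963^8 ≡ 10061, 1963^16 ≡ 823, 1963^32 ≡ 4706, 1963^64 ≡ 4785, 1963^128 ≡ 13316, 1963^256 ≡ 4197, 1963^512 ≡ 3068, 1963^1024 ≡ 9629, 1963^2048 ≡ 5483, 1963^4096 ≡ 1159.
6863 = 4096 + 2048 + 512 + 128 + 64 + 8 + 4 + 2 + 1, so 1963^6863 ≡ 1159·5483·3068·13316·4785·10061·3938·9809·1963 ≡ 3631 (mod 13727).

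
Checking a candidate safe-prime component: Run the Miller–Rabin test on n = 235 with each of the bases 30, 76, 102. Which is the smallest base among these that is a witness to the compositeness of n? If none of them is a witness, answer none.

30

n − 1 = 234 = 2^1 · 117, so s = 1 and d = 117.
Base 30: x_0 = 30^117 mod 235 = 40. x_0 ∉ {1, 234} and s = 1, so 30 is a Miller–Rabin witness and 235 is composite.
Base 76: x_0 = 76^117 mod 235 = 146. x_0 ∉ {1, 234} and s = 1, so 76 is a Miller–Rabin witness and 235 is composite.
Base 102: x_0 = 102^117 mod 235 = 17. x_0 ∉ {1, 234} and s = 1, so 102 is a Miller–Rabin witness and 235 is composite.
The smallest witness among the given bases is 30.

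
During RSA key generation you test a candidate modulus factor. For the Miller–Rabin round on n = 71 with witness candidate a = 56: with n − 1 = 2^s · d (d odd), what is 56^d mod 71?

70

n − 1 = 70 = 2^1 · 35, so s = 1 and d = 35.
56^35 mod 71 = 70.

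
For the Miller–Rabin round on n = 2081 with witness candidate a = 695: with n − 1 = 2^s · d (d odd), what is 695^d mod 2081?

n − 1 = 2080 = 2^5 · 65, so s = 5 and d = 65.
695^65 mod 2081 = 1227.

1227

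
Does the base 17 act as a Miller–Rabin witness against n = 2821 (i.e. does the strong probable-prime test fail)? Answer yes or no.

no

n − 1 = 2820 = 2^2 · 705, so s = 2 and d = 705.
x_0 = 17^705 mod 2821 = 2820.
x_0 = 2820 ≡ −1, so 17 is not a witness.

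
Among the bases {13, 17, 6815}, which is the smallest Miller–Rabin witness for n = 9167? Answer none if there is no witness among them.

n − 1 = 9166 = 2^1 · 4583, so s = 1 and d = 4583.
Base 13: x_0 = 13^4583 mod 9167 = 5119. x_0 ∉ {1, 9166} and s = 1, so 13 is a Miller–Rabin witness and 9167 is composite.
Base 17: x_0 = 17^4583 mod 9167 = 8979. x_0 ∉ {1, 9166} and s = 1, so 17 is a Miller–Rabin witness and 9167 is composite.
Base 6815: x_0 = 6815^4583 mod 9167 = 6610. x_0 ∉ {1, 9166} and s = 1, so 6815 is a Miller–Rabin witness and 9167 is composite.
The smallest witness among the given bases is 13.

13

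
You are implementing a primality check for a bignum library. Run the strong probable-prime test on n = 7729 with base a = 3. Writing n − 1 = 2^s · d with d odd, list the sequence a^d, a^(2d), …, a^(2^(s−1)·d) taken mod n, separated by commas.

n − 1 = 7728 = 2^4 · 483, so s = 4 and d = 483.
x_0 = 3^483 mod 7729 = 4714.
x_1 = 4714^2 mod 7729 = 921.
x_2 = 921^2 mod 7729 = 5780.
x_3 = 5780^2 mod 7729 = 3662.

4714, 921, 5780, 3662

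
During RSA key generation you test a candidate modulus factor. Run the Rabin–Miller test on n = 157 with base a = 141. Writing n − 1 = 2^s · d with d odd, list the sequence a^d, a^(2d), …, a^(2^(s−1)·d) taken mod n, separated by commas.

156, 1

n − 1 = 156 = 2^2 · 39, so s = 2 and d = 39.
x_0 = 141^39 mod 157 = 156.
x_1 = 156^2 mod 157 = 1.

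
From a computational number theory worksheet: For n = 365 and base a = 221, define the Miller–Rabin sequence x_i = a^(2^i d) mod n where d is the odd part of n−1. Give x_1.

n − 1 = 364 = 2^2 · 91, so s = 2 and d = 91.
x_0 = 221^91 mod 365 = 221.
x_1 = 221^2 mod 365 = 296.

296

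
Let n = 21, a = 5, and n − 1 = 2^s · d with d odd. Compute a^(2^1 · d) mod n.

n − 1 = 20 = 2^2 · 5, so s = 2 and d = 5.
x_0 = 5^5 mod 21 = 17.
x_1 = 17^2 mod 21 = 16.

16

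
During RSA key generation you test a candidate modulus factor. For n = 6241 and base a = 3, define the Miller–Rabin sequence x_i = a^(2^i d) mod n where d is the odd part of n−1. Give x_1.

2608

n − 1 = 6240 = 2^5 · 195, so s = 5 and d = 195.
x_0 = 3^195 mod 6241 = 1816.
x_1 = 1816^2 mod 6241 = 2608.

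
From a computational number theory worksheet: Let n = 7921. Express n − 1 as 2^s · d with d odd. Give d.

495

Halving: 7920 → 3960 → 1980 → 990 → 495; 495 is odd.
So 7920 = 2^4 · 495.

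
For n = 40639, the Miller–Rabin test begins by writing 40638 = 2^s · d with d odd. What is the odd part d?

20319

Halving: 40638 → 20319; 20319 is odd.
So 40638 = 2^1 · 20319.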